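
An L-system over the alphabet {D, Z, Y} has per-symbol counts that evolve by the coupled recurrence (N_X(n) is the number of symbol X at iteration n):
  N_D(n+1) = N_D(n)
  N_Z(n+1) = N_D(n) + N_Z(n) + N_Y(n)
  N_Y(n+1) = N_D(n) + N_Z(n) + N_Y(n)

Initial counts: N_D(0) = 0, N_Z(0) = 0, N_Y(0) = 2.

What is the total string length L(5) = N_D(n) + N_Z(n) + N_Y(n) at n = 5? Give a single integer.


Answer: 64

Derivation:
Step 0: N_D=0, N_Z=0, N_Y=2, L=2
Step 1: N_D=0, N_Z=2, N_Y=2, L=4
Step 2: N_D=0, N_Z=4, N_Y=4, L=8
Step 3: N_D=0, N_Z=8, N_Y=8, L=16
Step 4: N_D=0, N_Z=16, N_Y=16, L=32
Step 5: N_D=0, N_Z=32, N_Y=32, L=64


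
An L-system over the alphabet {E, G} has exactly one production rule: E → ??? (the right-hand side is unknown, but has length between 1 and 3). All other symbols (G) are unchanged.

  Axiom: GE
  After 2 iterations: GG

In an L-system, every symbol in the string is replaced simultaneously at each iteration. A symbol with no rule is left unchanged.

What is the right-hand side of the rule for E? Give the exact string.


Answer: G

Derivation:
Trying E → G:
  Step 0: GE
  Step 1: GG
  Step 2: GG
Matches the given result.


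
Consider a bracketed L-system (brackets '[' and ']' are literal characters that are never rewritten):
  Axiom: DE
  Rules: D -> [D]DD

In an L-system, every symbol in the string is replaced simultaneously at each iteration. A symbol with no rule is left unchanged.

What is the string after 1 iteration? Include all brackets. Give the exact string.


Answer: [D]DDE

Derivation:
Step 0: DE
Step 1: [D]DDE


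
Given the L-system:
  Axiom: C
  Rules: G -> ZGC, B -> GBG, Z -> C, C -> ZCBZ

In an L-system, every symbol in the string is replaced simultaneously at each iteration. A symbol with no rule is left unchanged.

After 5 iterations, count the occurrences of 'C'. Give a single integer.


Step 0: C  (1 'C')
Step 1: ZCBZ  (1 'C')
Step 2: CZCBZGBGC  (3 'C')
Step 3: ZCBZCZCBZGBGCZGCGBGZGCZCBZ  (7 'C')
Step 4: CZCBZGBGCZCBZCZCBZGBGCZGCGBGZGCZCBZCZGCZCBZZGCGBGZGCCZGCZCBZCZCBZGBGC  (21 'C')
Step 5: ZCBZCZCBZGBGCZGCGBGZGCZCBZCZCBZGBGCZCBZCZCBZGBGCZGCGBGZGCZCBZCZGCZCBZZGCGBGZGCCZGCZCBZCZCBZGBGCZCBZCZGCZCBZCZCBZGBGCCZGCZCBZZGCGBGZGCCZGCZCBZZCBZCZGCZCBZCZCBZGBGCZCBZCZCBZGBGCZGCGBGZGCZCBZ  (57 'C')

Answer: 57


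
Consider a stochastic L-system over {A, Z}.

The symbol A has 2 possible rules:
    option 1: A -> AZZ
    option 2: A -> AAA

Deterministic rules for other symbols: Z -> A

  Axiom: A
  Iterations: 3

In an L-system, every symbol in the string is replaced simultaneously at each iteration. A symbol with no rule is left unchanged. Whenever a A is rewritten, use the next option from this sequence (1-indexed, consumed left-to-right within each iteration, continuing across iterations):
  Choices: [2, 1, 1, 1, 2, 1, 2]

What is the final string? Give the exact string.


Step 0: A
Step 1: AAA  (used choices [2])
Step 2: AZZAZZAZZ  (used choices [1, 1, 1])
Step 3: AAAAAAZZAAAAAAA  (used choices [2, 1, 2])

Answer: AAAAAAZZAAAAAAA


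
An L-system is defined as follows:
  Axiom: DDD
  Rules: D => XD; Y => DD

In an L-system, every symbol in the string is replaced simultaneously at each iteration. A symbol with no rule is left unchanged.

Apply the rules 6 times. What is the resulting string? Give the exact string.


Answer: XXXXXXDXXXXXXDXXXXXXD

Derivation:
Step 0: DDD
Step 1: XDXDXD
Step 2: XXDXXDXXD
Step 3: XXXDXXXDXXXD
Step 4: XXXXDXXXXDXXXXD
Step 5: XXXXXDXXXXXDXXXXXD
Step 6: XXXXXXDXXXXXXDXXXXXXD


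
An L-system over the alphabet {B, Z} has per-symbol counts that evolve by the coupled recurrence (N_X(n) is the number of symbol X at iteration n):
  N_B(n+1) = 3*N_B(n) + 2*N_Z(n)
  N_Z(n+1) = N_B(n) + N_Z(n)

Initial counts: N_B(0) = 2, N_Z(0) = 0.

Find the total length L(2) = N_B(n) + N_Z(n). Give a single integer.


Answer: 30

Derivation:
Step 0: N_B=2, N_Z=0, L=2
Step 1: N_B=6, N_Z=2, L=8
Step 2: N_B=22, N_Z=8, L=30


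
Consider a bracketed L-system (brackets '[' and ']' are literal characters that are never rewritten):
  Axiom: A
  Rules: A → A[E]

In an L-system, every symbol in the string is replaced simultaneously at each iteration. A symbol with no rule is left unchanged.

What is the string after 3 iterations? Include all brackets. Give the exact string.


Answer: A[E][E][E]

Derivation:
Step 0: A
Step 1: A[E]
Step 2: A[E][E]
Step 3: A[E][E][E]


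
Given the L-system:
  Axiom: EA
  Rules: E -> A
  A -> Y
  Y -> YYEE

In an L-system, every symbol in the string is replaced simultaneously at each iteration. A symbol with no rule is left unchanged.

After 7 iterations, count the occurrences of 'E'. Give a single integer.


Answer: 160

Derivation:
Step 0: EA  (1 'E')
Step 1: AY  (0 'E')
Step 2: YYYEE  (2 'E')
Step 3: YYEEYYEEYYEEAA  (6 'E')
Step 4: YYEEYYEEAAYYEEYYEEAAYYEEYYEEAAYY  (12 'E')
Step 5: YYEEYYEEAAYYEEYYEEAAYYYYEEYYEEAAYYEEYYEEAAYYYYEEYYEEAAYYEEYYEEAAYYYYEEYYEE  (28 'E')
Step 6: YYEEYYEEAAYYEEYYEEAAYYYYEEYYEEAAYYEEYYEEAAYYYYEEYYEEYYEEYYEEAAYYEEYYEEAAYYYYEEYYEEAAYYEEYYEEAAYYYYEEYYEEYYEEYYEEAAYYEEYYEEAAYYYYEEYYEEAAYYEEYYEEAAYYYYEEYYEEYYEEYYEEAAYYEEYYEEAA  (68 'E')
Step 7: YYEEYYEEAAYYEEYYEEAAYYYYEEYYEEAAYYEEYYEEAAYYYYEEYYEEYYEEYYEEAAYYEEYYEEAAYYYYEEYYEEAAYYEEYYEEAAYYYYEEYYEEYYEEYYEEAAYYEEYYEEAAYYEEYYEEAAYYEEYYEEAAYYYYEEYYEEAAYYEEYYEEAAYYYYEEYYEEYYEEYYEEAAYYEEYYEEAAYYYYEEYYEEAAYYEEYYEEAAYYYYEEYYEEYYEEYYEEAAYYEEYYEEAAYYEEYYEEAAYYEEYYEEAAYYYYEEYYEEAAYYEEYYEEAAYYYYEEYYEEYYEEYYEEAAYYEEYYEEAAYYYYEEYYEEAAYYEEYYEEAAYYYYEEYYEEYYEEYYEEAAYYEEYYEEAAYYEEYYEEAAYYEEYYEEAAYYYYEEYYEEAAYYEEYYEEAAYY  (160 'E')


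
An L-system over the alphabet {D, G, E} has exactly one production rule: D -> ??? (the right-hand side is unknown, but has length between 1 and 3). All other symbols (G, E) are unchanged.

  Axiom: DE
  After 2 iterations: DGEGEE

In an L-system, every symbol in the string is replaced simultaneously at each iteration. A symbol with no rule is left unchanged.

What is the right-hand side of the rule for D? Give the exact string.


Trying D -> DGE:
  Step 0: DE
  Step 1: DGEE
  Step 2: DGEGEE
Matches the given result.

Answer: DGE


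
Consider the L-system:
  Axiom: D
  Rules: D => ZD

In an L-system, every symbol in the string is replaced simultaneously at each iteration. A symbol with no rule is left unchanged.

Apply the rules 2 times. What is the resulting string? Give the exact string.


Answer: ZZD

Derivation:
Step 0: D
Step 1: ZD
Step 2: ZZD


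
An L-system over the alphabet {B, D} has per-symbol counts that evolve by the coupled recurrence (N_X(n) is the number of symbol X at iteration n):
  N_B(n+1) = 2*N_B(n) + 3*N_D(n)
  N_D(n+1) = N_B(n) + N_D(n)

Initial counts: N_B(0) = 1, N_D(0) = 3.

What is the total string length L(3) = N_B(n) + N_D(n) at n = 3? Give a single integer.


Answer: 162

Derivation:
Step 0: N_B=1, N_D=3, L=4
Step 1: N_B=11, N_D=4, L=15
Step 2: N_B=34, N_D=15, L=49
Step 3: N_B=113, N_D=49, L=162


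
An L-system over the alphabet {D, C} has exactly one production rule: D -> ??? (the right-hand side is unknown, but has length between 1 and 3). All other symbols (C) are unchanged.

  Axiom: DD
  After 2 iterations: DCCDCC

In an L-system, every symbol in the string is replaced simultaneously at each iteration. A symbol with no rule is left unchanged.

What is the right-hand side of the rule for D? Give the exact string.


Answer: DC

Derivation:
Trying D -> DC:
  Step 0: DD
  Step 1: DCDC
  Step 2: DCCDCC
Matches the given result.


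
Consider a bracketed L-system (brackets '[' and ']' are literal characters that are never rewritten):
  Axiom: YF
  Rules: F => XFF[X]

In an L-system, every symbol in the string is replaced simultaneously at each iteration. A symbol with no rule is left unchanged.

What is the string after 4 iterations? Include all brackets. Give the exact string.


Step 0: YF
Step 1: YXFF[X]
Step 2: YXXFF[X]XFF[X][X]
Step 3: YXXXFF[X]XFF[X][X]XXFF[X]XFF[X][X][X]
Step 4: YXXXXFF[X]XFF[X][X]XXFF[X]XFF[X][X][X]XXXFF[X]XFF[X][X]XXFF[X]XFF[X][X][X][X]

Answer: YXXXXFF[X]XFF[X][X]XXFF[X]XFF[X][X][X]XXXFF[X]XFF[X][X]XXFF[X]XFF[X][X][X][X]


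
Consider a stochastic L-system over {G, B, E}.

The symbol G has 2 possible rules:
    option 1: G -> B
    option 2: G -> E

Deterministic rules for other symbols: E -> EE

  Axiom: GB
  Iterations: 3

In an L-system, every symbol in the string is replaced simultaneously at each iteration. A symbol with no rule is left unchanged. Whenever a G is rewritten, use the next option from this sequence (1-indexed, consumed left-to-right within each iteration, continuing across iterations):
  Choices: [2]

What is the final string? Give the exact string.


Step 0: GB
Step 1: EB  (used choices [2])
Step 2: EEB  (used choices [])
Step 3: EEEEB  (used choices [])

Answer: EEEEB


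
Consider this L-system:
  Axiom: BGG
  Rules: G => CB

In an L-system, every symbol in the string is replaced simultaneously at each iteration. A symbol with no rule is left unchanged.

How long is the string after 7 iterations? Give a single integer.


Answer: 5

Derivation:
Step 0: length = 3
Step 1: length = 5
Step 2: length = 5
Step 3: length = 5
Step 4: length = 5
Step 5: length = 5
Step 6: length = 5
Step 7: length = 5


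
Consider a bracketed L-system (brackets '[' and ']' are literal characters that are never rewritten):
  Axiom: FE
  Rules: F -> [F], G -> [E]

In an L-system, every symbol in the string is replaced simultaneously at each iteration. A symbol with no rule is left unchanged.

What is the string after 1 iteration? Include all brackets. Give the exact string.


Step 0: FE
Step 1: [F]E

Answer: [F]E


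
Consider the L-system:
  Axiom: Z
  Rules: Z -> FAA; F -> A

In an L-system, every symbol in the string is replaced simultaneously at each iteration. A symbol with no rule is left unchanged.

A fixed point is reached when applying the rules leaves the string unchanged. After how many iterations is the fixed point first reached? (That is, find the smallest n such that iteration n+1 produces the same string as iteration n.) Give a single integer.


Answer: 2

Derivation:
Step 0: Z
Step 1: FAA
Step 2: AAA
Step 3: AAA  (unchanged — fixed point at step 2)


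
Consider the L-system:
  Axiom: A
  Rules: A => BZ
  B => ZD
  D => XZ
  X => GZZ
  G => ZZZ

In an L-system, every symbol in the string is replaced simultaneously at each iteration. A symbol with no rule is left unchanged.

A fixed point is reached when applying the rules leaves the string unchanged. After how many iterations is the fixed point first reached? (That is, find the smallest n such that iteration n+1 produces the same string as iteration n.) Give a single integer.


Step 0: A
Step 1: BZ
Step 2: ZDZ
Step 3: ZXZZ
Step 4: ZGZZZZ
Step 5: ZZZZZZZZ
Step 6: ZZZZZZZZ  (unchanged — fixed point at step 5)

Answer: 5


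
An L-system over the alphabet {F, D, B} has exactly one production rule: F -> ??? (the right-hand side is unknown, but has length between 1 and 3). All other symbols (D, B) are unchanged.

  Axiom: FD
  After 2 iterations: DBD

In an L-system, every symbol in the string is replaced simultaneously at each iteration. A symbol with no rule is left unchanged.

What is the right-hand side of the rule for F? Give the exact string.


Answer: DB

Derivation:
Trying F -> DB:
  Step 0: FD
  Step 1: DBD
  Step 2: DBD
Matches the given result.


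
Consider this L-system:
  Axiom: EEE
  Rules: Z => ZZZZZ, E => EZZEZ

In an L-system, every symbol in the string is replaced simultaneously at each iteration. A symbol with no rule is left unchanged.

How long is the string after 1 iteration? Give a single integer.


Answer: 15

Derivation:
Step 0: length = 3
Step 1: length = 15


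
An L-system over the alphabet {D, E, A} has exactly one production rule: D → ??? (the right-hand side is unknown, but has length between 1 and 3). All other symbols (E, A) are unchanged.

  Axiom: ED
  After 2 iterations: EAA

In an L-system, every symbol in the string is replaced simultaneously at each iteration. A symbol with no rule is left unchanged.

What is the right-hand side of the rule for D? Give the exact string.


Answer: AA

Derivation:
Trying D → AA:
  Step 0: ED
  Step 1: EAA
  Step 2: EAA
Matches the given result.


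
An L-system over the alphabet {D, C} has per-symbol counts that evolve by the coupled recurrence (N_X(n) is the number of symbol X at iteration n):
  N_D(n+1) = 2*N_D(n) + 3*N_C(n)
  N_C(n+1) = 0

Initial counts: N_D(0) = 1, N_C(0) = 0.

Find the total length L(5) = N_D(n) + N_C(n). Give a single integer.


Answer: 32

Derivation:
Step 0: N_D=1, N_C=0, L=1
Step 1: N_D=2, N_C=0, L=2
Step 2: N_D=4, N_C=0, L=4
Step 3: N_D=8, N_C=0, L=8
Step 4: N_D=16, N_C=0, L=16
Step 5: N_D=32, N_C=0, L=32


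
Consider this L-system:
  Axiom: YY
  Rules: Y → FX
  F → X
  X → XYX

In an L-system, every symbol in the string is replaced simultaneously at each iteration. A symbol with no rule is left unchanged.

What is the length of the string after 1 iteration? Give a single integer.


Answer: 4

Derivation:
Step 0: length = 2
Step 1: length = 4


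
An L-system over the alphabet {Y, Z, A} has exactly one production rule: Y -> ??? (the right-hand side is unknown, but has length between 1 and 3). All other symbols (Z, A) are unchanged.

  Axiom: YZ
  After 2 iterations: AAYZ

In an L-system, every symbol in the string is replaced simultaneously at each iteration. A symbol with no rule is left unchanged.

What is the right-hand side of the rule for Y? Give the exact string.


Answer: AY

Derivation:
Trying Y -> AY:
  Step 0: YZ
  Step 1: AYZ
  Step 2: AAYZ
Matches the given result.


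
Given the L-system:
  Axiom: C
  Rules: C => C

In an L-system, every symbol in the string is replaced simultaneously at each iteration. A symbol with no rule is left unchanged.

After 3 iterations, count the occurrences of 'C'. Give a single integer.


Answer: 1

Derivation:
Step 0: C  (1 'C')
Step 1: C  (1 'C')
Step 2: C  (1 'C')
Step 3: C  (1 'C')


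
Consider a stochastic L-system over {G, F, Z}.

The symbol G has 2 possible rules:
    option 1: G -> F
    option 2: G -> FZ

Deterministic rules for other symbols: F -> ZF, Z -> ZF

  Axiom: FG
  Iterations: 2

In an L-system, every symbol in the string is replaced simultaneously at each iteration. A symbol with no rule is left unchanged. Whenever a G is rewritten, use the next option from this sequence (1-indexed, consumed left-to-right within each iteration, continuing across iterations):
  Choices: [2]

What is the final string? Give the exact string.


Step 0: FG
Step 1: ZFFZ  (used choices [2])
Step 2: ZFZFZFZF  (used choices [])

Answer: ZFZFZFZF


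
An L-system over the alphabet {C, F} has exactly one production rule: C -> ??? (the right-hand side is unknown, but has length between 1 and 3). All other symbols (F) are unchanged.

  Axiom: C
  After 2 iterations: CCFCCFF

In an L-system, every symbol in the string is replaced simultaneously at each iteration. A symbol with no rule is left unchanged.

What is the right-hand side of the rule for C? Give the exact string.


Answer: CCF

Derivation:
Trying C -> CCF:
  Step 0: C
  Step 1: CCF
  Step 2: CCFCCFF
Matches the given result.


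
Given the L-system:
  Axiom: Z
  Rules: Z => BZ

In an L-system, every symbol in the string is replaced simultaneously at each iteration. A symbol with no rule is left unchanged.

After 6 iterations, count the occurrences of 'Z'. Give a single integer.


Step 0: Z  (1 'Z')
Step 1: BZ  (1 'Z')
Step 2: BBZ  (1 'Z')
Step 3: BBBZ  (1 'Z')
Step 4: BBBBZ  (1 'Z')
Step 5: BBBBBZ  (1 'Z')
Step 6: BBBBBBZ  (1 'Z')

Answer: 1


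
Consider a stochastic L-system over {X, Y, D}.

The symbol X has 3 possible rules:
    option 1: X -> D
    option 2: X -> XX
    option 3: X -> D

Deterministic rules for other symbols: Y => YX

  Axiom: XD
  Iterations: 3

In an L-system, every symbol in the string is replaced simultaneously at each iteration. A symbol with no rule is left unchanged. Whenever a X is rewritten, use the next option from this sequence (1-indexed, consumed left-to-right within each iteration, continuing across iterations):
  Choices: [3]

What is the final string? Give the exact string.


Answer: DD

Derivation:
Step 0: XD
Step 1: DD  (used choices [3])
Step 2: DD  (used choices [])
Step 3: DD  (used choices [])


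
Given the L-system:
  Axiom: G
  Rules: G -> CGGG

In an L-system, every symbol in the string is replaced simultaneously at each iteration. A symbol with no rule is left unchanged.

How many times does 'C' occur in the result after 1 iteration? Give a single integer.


Answer: 1

Derivation:
Step 0: G  (0 'C')
Step 1: CGGG  (1 'C')


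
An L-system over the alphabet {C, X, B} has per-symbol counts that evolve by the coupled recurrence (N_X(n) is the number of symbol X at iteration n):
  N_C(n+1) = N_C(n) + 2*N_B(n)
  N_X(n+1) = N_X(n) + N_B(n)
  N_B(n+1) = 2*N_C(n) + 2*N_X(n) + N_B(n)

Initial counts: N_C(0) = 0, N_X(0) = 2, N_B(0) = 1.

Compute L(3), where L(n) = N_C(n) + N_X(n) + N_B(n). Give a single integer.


Answer: 120

Derivation:
Step 0: N_C=0, N_X=2, N_B=1, L=3
Step 1: N_C=2, N_X=3, N_B=5, L=10
Step 2: N_C=12, N_X=8, N_B=15, L=35
Step 3: N_C=42, N_X=23, N_B=55, L=120


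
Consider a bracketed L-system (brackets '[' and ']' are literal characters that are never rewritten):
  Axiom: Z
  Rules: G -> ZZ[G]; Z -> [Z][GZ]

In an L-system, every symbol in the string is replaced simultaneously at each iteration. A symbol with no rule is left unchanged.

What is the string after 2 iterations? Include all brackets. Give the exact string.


Step 0: Z
Step 1: [Z][GZ]
Step 2: [[Z][GZ]][ZZ[G][Z][GZ]]

Answer: [[Z][GZ]][ZZ[G][Z][GZ]]


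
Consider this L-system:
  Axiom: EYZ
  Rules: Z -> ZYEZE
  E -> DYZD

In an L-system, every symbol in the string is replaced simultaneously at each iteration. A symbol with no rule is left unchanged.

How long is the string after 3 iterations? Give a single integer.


Answer: 78

Derivation:
Step 0: length = 3
Step 1: length = 10
Step 2: length = 28
Step 3: length = 78


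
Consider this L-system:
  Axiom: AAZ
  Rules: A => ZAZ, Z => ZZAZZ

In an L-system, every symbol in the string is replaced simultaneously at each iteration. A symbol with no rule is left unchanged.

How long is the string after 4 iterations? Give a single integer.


Answer: 1017

Derivation:
Step 0: length = 3
Step 1: length = 11
Step 2: length = 49
Step 3: length = 223
Step 4: length = 1017


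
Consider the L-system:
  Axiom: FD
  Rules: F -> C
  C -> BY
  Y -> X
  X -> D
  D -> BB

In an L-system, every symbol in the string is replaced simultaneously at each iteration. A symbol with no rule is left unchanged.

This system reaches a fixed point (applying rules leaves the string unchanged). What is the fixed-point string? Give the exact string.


Step 0: FD
Step 1: CBB
Step 2: BYBB
Step 3: BXBB
Step 4: BDBB
Step 5: BBBBB
Step 6: BBBBB  (unchanged — fixed point at step 5)

Answer: BBBBB


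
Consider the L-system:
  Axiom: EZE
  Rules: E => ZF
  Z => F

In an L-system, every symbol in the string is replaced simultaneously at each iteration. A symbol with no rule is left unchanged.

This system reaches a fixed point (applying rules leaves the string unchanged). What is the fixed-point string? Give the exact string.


Step 0: EZE
Step 1: ZFFZF
Step 2: FFFFF
Step 3: FFFFF  (unchanged — fixed point at step 2)

Answer: FFFFF


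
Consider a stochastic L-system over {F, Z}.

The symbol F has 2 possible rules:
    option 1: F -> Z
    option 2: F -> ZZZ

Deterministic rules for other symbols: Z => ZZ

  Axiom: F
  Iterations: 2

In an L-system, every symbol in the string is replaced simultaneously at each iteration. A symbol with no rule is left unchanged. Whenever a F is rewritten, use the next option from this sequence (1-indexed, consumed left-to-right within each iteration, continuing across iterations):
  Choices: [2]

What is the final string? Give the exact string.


Step 0: F
Step 1: ZZZ  (used choices [2])
Step 2: ZZZZZZ  (used choices [])

Answer: ZZZZZZ


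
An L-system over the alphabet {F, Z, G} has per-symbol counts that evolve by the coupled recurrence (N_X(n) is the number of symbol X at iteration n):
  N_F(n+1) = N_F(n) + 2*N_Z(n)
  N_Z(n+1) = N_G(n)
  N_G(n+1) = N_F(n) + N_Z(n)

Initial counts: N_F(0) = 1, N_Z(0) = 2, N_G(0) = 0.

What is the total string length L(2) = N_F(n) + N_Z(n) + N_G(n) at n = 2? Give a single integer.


Step 0: N_F=1, N_Z=2, N_G=0, L=3
Step 1: N_F=5, N_Z=0, N_G=3, L=8
Step 2: N_F=5, N_Z=3, N_G=5, L=13

Answer: 13


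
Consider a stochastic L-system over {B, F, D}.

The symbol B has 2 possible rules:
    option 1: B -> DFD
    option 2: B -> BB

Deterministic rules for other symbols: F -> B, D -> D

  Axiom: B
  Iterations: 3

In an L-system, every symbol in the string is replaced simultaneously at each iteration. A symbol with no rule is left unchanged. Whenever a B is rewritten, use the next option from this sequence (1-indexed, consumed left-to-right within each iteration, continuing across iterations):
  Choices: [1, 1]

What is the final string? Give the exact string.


Step 0: B
Step 1: DFD  (used choices [1])
Step 2: DBD  (used choices [])
Step 3: DDFDD  (used choices [1])

Answer: DDFDD


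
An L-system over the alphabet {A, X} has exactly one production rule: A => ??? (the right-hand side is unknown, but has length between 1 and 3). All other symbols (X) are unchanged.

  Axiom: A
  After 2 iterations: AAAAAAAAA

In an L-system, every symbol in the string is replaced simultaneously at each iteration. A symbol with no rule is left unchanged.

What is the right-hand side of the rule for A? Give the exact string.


Answer: AAA

Derivation:
Trying A => AAA:
  Step 0: A
  Step 1: AAA
  Step 2: AAAAAAAAA
Matches the given result.


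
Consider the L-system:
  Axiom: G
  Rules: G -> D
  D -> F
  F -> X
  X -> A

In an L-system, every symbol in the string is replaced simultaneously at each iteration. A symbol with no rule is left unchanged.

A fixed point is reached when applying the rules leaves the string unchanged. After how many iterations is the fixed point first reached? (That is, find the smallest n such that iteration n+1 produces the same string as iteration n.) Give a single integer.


Step 0: G
Step 1: D
Step 2: F
Step 3: X
Step 4: A
Step 5: A  (unchanged — fixed point at step 4)

Answer: 4


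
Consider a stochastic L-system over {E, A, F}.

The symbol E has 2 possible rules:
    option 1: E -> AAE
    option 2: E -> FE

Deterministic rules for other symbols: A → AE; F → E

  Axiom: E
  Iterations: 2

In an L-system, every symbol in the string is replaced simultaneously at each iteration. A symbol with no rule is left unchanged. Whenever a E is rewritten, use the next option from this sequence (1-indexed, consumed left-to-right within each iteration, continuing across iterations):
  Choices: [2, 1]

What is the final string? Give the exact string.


Step 0: E
Step 1: FE  (used choices [2])
Step 2: EAAE  (used choices [1])

Answer: EAAE


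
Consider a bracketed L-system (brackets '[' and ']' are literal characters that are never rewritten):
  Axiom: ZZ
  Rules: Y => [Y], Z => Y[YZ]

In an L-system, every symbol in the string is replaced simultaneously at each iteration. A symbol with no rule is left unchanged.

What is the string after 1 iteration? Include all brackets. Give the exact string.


Answer: Y[YZ]Y[YZ]

Derivation:
Step 0: ZZ
Step 1: Y[YZ]Y[YZ]


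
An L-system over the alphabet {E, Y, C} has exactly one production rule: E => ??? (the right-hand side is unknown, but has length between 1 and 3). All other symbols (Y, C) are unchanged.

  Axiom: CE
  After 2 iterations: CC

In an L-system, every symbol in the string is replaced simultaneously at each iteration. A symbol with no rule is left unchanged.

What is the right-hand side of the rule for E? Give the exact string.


Trying E => C:
  Step 0: CE
  Step 1: CC
  Step 2: CC
Matches the given result.

Answer: C


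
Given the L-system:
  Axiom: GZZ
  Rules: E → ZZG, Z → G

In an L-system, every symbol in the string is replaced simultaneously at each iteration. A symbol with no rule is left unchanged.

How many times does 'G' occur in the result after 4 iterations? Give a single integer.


Step 0: GZZ  (1 'G')
Step 1: GGG  (3 'G')
Step 2: GGG  (3 'G')
Step 3: GGG  (3 'G')
Step 4: GGG  (3 'G')

Answer: 3


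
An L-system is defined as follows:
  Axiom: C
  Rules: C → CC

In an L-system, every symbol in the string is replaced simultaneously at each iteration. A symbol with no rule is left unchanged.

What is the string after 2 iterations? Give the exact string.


Step 0: C
Step 1: CC
Step 2: CCCC

Answer: CCCC


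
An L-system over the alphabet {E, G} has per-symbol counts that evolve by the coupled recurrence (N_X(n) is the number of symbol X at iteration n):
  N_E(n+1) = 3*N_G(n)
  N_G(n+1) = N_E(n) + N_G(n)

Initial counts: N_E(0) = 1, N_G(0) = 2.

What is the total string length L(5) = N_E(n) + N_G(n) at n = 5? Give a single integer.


Answer: 234

Derivation:
Step 0: N_E=1, N_G=2, L=3
Step 1: N_E=6, N_G=3, L=9
Step 2: N_E=9, N_G=9, L=18
Step 3: N_E=27, N_G=18, L=45
Step 4: N_E=54, N_G=45, L=99
Step 5: N_E=135, N_G=99, L=234


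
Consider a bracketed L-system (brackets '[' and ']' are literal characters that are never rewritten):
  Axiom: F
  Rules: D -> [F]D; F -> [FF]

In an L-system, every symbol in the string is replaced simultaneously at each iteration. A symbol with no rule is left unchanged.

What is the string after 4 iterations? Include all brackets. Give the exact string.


Answer: [[[[FF][FF]][[FF][FF]]][[[FF][FF]][[FF][FF]]]]

Derivation:
Step 0: F
Step 1: [FF]
Step 2: [[FF][FF]]
Step 3: [[[FF][FF]][[FF][FF]]]
Step 4: [[[[FF][FF]][[FF][FF]]][[[FF][FF]][[FF][FF]]]]


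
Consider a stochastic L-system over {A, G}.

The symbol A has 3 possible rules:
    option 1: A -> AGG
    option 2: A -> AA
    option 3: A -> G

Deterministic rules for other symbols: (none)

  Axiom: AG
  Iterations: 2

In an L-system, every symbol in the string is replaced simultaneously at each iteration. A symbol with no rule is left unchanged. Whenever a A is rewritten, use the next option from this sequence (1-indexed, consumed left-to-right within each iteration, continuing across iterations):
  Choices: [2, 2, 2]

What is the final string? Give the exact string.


Step 0: AG
Step 1: AAG  (used choices [2])
Step 2: AAAAG  (used choices [2, 2])

Answer: AAAAG


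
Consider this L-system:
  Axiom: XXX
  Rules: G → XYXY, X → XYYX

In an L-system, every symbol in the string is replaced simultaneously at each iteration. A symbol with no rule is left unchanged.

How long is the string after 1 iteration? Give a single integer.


Step 0: length = 3
Step 1: length = 12

Answer: 12


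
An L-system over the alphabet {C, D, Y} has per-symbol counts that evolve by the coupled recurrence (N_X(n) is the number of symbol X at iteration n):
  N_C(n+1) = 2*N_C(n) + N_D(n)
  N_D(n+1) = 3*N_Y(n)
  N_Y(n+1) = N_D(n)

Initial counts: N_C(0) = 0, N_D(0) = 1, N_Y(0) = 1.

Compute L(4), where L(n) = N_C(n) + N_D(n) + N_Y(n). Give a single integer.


Answer: 53

Derivation:
Step 0: N_C=0, N_D=1, N_Y=1, L=2
Step 1: N_C=1, N_D=3, N_Y=1, L=5
Step 2: N_C=5, N_D=3, N_Y=3, L=11
Step 3: N_C=13, N_D=9, N_Y=3, L=25
Step 4: N_C=35, N_D=9, N_Y=9, L=53


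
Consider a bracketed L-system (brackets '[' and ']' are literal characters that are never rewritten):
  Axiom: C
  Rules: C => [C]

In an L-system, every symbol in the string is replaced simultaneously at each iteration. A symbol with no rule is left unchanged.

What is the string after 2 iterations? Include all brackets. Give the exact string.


Step 0: C
Step 1: [C]
Step 2: [[C]]

Answer: [[C]]


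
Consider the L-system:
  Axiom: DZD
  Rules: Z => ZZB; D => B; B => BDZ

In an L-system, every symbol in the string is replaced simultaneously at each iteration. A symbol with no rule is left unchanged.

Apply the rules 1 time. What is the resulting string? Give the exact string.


Step 0: DZD
Step 1: BZZBB

Answer: BZZBB


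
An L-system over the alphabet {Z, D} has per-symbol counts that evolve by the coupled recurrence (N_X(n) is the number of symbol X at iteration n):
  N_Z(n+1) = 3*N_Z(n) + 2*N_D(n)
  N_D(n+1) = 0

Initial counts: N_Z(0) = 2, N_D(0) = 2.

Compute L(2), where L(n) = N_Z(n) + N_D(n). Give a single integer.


Answer: 30

Derivation:
Step 0: N_Z=2, N_D=2, L=4
Step 1: N_Z=10, N_D=0, L=10
Step 2: N_Z=30, N_D=0, L=30


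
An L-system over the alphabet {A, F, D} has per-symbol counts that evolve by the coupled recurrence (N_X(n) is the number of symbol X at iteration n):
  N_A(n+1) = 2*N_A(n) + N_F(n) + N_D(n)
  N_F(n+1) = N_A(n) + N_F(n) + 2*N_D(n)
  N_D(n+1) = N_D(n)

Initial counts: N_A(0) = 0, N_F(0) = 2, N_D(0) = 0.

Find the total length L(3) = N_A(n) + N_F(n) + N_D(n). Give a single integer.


Answer: 26

Derivation:
Step 0: N_A=0, N_F=2, N_D=0, L=2
Step 1: N_A=2, N_F=2, N_D=0, L=4
Step 2: N_A=6, N_F=4, N_D=0, L=10
Step 3: N_A=16, N_F=10, N_D=0, L=26


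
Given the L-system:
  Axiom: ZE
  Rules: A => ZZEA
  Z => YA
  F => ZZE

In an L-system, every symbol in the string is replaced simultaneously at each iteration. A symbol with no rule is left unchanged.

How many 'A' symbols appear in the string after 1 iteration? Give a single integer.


Step 0: ZE  (0 'A')
Step 1: YAE  (1 'A')

Answer: 1


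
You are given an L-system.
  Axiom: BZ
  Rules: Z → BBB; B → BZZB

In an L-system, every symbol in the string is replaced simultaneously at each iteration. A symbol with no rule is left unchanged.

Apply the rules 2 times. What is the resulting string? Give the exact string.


Answer: BZZBBBBBBBBZZBBZZBBZZBBZZB

Derivation:
Step 0: BZ
Step 1: BZZBBBB
Step 2: BZZBBBBBBBBZZBBZZBBZZBBZZB


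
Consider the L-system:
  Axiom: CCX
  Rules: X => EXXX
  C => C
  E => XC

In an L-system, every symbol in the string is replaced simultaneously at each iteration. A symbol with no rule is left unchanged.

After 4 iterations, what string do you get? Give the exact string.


Answer: CCXCEXXXEXXXEXXXCEXXXCXCEXXXEXXXEXXXXCEXXXEXXXEXXXXCEXXXEXXXEXXXEXXXCXCEXXXEXXXEXXXXCEXXXEXXXEXXXXCEXXXEXXXEXXXEXXXCXCEXXXEXXXEXXXXCEXXXEXXXEXXXXCEXXXEXXXEXXX

Derivation:
Step 0: CCX
Step 1: CCEXXX
Step 2: CCXCEXXXEXXXEXXX
Step 3: CCEXXXCXCEXXXEXXXEXXXXCEXXXEXXXEXXXXCEXXXEXXXEXXX
Step 4: CCXCEXXXEXXXEXXXCEXXXCXCEXXXEXXXEXXXXCEXXXEXXXEXXXXCEXXXEXXXEXXXEXXXCXCEXXXEXXXEXXXXCEXXXEXXXEXXXXCEXXXEXXXEXXXEXXXCXCEXXXEXXXEXXXXCEXXXEXXXEXXXXCEXXXEXXXEXXX


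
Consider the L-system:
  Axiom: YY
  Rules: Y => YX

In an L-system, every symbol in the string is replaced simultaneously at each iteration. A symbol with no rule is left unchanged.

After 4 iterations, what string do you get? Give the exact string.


Step 0: YY
Step 1: YXYX
Step 2: YXXYXX
Step 3: YXXXYXXX
Step 4: YXXXXYXXXX

Answer: YXXXXYXXXX


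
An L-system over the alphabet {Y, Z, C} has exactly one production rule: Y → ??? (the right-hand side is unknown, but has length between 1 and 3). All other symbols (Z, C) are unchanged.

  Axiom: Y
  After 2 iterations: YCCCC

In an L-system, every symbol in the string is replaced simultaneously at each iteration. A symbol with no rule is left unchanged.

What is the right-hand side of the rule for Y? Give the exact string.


Trying Y → YCC:
  Step 0: Y
  Step 1: YCC
  Step 2: YCCCC
Matches the given result.

Answer: YCC


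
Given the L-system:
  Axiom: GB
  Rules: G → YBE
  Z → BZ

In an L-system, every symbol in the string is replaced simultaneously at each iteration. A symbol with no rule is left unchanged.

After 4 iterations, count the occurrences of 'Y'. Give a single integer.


Answer: 1

Derivation:
Step 0: GB  (0 'Y')
Step 1: YBEB  (1 'Y')
Step 2: YBEB  (1 'Y')
Step 3: YBEB  (1 'Y')
Step 4: YBEB  (1 'Y')


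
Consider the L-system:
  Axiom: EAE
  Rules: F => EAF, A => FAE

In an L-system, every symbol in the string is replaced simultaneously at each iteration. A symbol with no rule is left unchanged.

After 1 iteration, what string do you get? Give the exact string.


Answer: EFAEE

Derivation:
Step 0: EAE
Step 1: EFAEE


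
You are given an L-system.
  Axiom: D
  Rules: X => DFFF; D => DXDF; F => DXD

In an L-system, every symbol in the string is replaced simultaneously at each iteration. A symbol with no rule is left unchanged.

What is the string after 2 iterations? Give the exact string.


Answer: DXDFDFFFDXDFDXD

Derivation:
Step 0: D
Step 1: DXDF
Step 2: DXDFDFFFDXDFDXD


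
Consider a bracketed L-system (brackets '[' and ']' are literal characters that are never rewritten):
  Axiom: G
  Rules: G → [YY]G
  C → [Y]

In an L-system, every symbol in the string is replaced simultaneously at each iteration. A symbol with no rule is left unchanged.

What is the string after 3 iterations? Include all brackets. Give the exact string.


Step 0: G
Step 1: [YY]G
Step 2: [YY][YY]G
Step 3: [YY][YY][YY]G

Answer: [YY][YY][YY]G


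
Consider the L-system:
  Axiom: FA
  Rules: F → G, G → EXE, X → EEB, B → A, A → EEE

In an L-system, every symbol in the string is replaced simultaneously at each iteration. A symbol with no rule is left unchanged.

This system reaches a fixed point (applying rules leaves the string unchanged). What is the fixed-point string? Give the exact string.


Step 0: FA
Step 1: GEEE
Step 2: EXEEEE
Step 3: EEEBEEEE
Step 4: EEEAEEEE
Step 5: EEEEEEEEEE
Step 6: EEEEEEEEEE  (unchanged — fixed point at step 5)

Answer: EEEEEEEEEE


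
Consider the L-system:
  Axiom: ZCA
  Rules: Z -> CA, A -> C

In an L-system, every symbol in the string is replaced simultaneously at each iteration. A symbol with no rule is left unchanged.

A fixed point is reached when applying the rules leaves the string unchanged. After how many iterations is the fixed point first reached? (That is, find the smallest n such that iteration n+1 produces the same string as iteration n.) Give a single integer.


Step 0: ZCA
Step 1: CACC
Step 2: CCCC
Step 3: CCCC  (unchanged — fixed point at step 2)

Answer: 2


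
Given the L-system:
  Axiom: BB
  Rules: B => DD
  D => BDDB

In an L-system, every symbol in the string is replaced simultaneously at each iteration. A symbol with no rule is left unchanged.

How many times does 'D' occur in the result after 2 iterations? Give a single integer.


Answer: 8

Derivation:
Step 0: BB  (0 'D')
Step 1: DDDD  (4 'D')
Step 2: BDDBBDDBBDDBBDDB  (8 'D')


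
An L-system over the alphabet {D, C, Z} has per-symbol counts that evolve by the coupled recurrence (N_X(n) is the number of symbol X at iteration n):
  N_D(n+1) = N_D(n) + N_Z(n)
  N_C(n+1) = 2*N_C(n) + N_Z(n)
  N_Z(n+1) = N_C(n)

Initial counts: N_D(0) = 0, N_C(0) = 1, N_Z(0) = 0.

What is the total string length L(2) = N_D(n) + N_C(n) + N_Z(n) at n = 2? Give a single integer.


Answer: 8

Derivation:
Step 0: N_D=0, N_C=1, N_Z=0, L=1
Step 1: N_D=0, N_C=2, N_Z=1, L=3
Step 2: N_D=1, N_C=5, N_Z=2, L=8


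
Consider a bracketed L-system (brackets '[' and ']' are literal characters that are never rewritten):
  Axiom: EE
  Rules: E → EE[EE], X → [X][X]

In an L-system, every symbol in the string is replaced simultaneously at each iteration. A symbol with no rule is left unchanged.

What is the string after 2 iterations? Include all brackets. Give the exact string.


Step 0: EE
Step 1: EE[EE]EE[EE]
Step 2: EE[EE]EE[EE][EE[EE]EE[EE]]EE[EE]EE[EE][EE[EE]EE[EE]]

Answer: EE[EE]EE[EE][EE[EE]EE[EE]]EE[EE]EE[EE][EE[EE]EE[EE]]


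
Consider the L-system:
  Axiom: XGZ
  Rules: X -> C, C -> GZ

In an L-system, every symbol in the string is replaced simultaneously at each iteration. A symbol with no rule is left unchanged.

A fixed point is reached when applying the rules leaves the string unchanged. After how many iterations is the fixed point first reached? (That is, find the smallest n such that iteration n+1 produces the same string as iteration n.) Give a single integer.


Step 0: XGZ
Step 1: CGZ
Step 2: GZGZ
Step 3: GZGZ  (unchanged — fixed point at step 2)

Answer: 2


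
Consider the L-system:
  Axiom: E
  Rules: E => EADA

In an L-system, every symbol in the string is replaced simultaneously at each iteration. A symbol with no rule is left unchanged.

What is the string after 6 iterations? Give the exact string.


Step 0: E
Step 1: EADA
Step 2: EADAADA
Step 3: EADAADAADA
Step 4: EADAADAADAADA
Step 5: EADAADAADAADAADA
Step 6: EADAADAADAADAADAADA

Answer: EADAADAADAADAADAADA


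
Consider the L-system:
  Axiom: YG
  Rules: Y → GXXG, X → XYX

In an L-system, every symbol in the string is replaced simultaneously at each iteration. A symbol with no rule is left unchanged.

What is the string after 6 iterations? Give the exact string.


Answer: GXYXGXXGXYXGXYXXYXGXYXGXXGXYXGXYXGXXGXYXXYXGXXGXYXGXYXGXXGXYXGXYXXYXGXYXGXXGXYXGXYXGXXGXYXGXYXXYXGXYXGXXGXYXXYXGXXGXYXGXYXXYXGXYXGXXGXYXGXYXGXXGXYXGXYXXYXGXYXGXXGXYXGXYXGXXGXYXXYXGXXGXYXGXYXGXXGXYXGXYXXYXGXYXGXXGXYXXYXGXXGXYXGXYXXYXGXYXGXXGXYXGXYXGXXGXYXXYXGXXGXYXGXYXGXXGXYXGXYXXYXGXYXGXXGXYXGXYXGXXGXYXGXYXXYXGXYXGXXGXYXXYXGXXGXYXGXYXXYXGXYXGXXGXYXGXYXGXXGXYXGXYXXYXGXYXGXXGXYXGXYXGXXGXYXXYXGXXGXYXGXYXGXXGXYXGXYXXYXGXYXGXXGXYXGG

Derivation:
Step 0: YG
Step 1: GXXGG
Step 2: GXYXXYXGG
Step 3: GXYXGXXGXYXXYXGXXGXYXGG
Step 4: GXYXGXXGXYXGXYXXYXGXYXGXXGXYXXYXGXXGXYXGXYXXYXGXYXGXXGXYXGG
Step 5: GXYXGXXGXYXGXYXXYXGXYXGXXGXYXGXYXGXXGXYXXYXGXXGXYXGXYXGXXGXYXGXYXXYXGXYXGXXGXYXXYXGXXGXYXGXYXXYXGXYXGXXGXYXGXYXGXXGXYXXYXGXXGXYXGXYXGXXGXYXGXYXXYXGXYXGXXGXYXGG
Step 6: GXYXGXXGXYXGXYXXYXGXYXGXXGXYXGXYXGXXGXYXXYXGXXGXYXGXYXGXXGXYXGXYXXYXGXYXGXXGXYXGXYXGXXGXYXGXYXXYXGXYXGXXGXYXXYXGXXGXYXGXYXXYXGXYXGXXGXYXGXYXGXXGXYXGXYXXYXGXYXGXXGXYXGXYXGXXGXYXXYXGXXGXYXGXYXGXXGXYXGXYXXYXGXYXGXXGXYXXYXGXXGXYXGXYXXYXGXYXGXXGXYXGXYXGXXGXYXXYXGXXGXYXGXYXGXXGXYXGXYXXYXGXYXGXXGXYXGXYXGXXGXYXGXYXXYXGXYXGXXGXYXXYXGXXGXYXGXYXXYXGXYXGXXGXYXGXYXGXXGXYXGXYXXYXGXYXGXXGXYXGXYXGXXGXYXXYXGXXGXYXGXYXGXXGXYXGXYXXYXGXYXGXXGXYXGG


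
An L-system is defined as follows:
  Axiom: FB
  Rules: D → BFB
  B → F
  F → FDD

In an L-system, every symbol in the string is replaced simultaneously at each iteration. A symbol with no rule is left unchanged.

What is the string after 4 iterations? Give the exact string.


Step 0: FB
Step 1: FDDF
Step 2: FDDBFBBFBFDD
Step 3: FDDBFBBFBFFDDFFFDDFFDDBFBBFB
Step 4: FDDBFBBFBFFDDFFFDDFFDDFDDBFBBFBFDDFDDFDDBFBBFBFDDFDDBFBBFBFFDDFFFDDF

Answer: FDDBFBBFBFFDDFFFDDFFDDFDDBFBBFBFDDFDDFDDBFBBFBFDDFDDBFBBFBFFDDFFFDDF


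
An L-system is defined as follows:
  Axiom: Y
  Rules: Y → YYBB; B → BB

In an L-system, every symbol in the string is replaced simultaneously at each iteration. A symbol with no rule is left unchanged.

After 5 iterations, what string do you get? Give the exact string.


Answer: YYBBYYBBBBBBYYBBYYBBBBBBBBBBBBBBYYBBYYBBBBBBYYBBYYBBBBBBBBBBBBBBBBBBBBBBBBBBBBBBYYBBYYBBBBBBYYBBYYBBBBBBBBBBBBBBYYBBYYBBBBBBYYBBYYBBBBBBBBBBBBBBBBBBBBBBBBBBBBBBBBBBBBBBBBBBBBBBBBBBBBBBBBBBBBBB

Derivation:
Step 0: Y
Step 1: YYBB
Step 2: YYBBYYBBBBBB
Step 3: YYBBYYBBBBBBYYBBYYBBBBBBBBBBBBBB
Step 4: YYBBYYBBBBBBYYBBYYBBBBBBBBBBBBBBYYBBYYBBBBBBYYBBYYBBBBBBBBBBBBBBBBBBBBBBBBBBBBBB
Step 5: YYBBYYBBBBBBYYBBYYBBBBBBBBBBBBBBYYBBYYBBBBBBYYBBYYBBBBBBBBBBBBBBBBBBBBBBBBBBBBBBYYBBYYBBBBBBYYBBYYBBBBBBBBBBBBBBYYBBYYBBBBBBYYBBYYBBBBBBBBBBBBBBBBBBBBBBBBBBBBBBBBBBBBBBBBBBBBBBBBBBBBBBBBBBBBBB


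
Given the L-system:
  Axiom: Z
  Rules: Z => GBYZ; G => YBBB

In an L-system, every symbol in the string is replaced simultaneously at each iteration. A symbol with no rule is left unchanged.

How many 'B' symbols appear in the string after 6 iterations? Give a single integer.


Step 0: Z  (0 'B')
Step 1: GBYZ  (1 'B')
Step 2: YBBBBYGBYZ  (5 'B')
Step 3: YBBBBYYBBBBYGBYZ  (9 'B')
Step 4: YBBBBYYBBBBYYBBBBYGBYZ  (13 'B')
Step 5: YBBBBYYBBBBYYBBBBYYBBBBYGBYZ  (17 'B')
Step 6: YBBBBYYBBBBYYBBBBYYBBBBYYBBBBYGBYZ  (21 'B')

Answer: 21


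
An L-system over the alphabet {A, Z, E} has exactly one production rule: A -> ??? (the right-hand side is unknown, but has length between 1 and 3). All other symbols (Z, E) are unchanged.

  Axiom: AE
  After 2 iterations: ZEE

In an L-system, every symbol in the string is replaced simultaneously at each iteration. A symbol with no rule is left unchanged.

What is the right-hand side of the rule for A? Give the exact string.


Answer: ZE

Derivation:
Trying A -> ZE:
  Step 0: AE
  Step 1: ZEE
  Step 2: ZEE
Matches the given result.
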